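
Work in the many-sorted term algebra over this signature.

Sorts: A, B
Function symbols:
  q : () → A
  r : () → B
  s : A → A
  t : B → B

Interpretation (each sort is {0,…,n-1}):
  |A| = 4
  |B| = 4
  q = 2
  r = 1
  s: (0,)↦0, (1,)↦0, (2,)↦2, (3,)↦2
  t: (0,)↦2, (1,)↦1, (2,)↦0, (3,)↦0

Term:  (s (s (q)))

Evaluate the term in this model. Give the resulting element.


  q = 2
  (s (q)) = s(2,) = 2
  (s (s (q))) = s(2,) = 2

value = 2


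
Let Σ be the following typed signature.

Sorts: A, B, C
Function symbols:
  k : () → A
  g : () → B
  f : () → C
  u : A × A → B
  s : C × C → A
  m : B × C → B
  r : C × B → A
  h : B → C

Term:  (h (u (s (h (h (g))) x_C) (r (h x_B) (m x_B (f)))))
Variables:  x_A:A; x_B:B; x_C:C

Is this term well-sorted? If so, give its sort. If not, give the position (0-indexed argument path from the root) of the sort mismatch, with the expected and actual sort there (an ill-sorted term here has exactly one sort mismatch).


ill-sorted at position [0, 0, 0, 0]: expected B, got C

          (g) : B
        (h (g)) : C
      (h (h (g))) : ✗ arg 0 at [0, 0, 0, 0] has sort C, expected B
      x_C : C
        x_B : B
      (h x_B) : C
        x_B : B
        (f) : C
      (m x_B (f)) : B
    (r (h x_B) (m x_B (f))) : A


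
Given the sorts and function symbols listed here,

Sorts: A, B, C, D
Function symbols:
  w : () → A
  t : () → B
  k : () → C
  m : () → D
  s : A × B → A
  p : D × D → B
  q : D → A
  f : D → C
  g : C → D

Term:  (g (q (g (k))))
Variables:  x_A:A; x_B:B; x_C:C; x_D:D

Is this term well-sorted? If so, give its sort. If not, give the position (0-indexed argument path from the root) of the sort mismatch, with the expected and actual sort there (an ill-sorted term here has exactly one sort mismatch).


      (k) : C
    (g (k)) : D
  (q (g (k))) : A
(g (q (g (k)))) : ✗ arg 0 at [0] has sort A, expected C

ill-sorted at position [0]: expected C, got A


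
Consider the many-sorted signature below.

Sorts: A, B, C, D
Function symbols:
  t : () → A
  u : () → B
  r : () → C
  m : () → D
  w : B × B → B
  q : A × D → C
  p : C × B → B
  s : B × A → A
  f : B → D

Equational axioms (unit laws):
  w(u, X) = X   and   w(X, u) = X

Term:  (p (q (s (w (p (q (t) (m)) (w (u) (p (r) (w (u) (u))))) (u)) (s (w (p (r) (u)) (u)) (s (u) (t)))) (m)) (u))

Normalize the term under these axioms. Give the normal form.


normal form = (p (q (s (p (q (t) (m)) (p (r) (u))) (s (p (r) (u)) (s (u) (t)))) (m)) (u))

1. (p (q (s (w (p (q (t) (m)) (w (u) (p (r) (w (u) (u))))) (u)) (s (w (p (r) (u)) (u)) (s (u) (t)))) (m)) (u))  →  (p (q (s (p (q (t) (m)) (w (u) (p (r) (w (u) (u))))) (s (w (p (r) (u)) (u)) (s (u) (t)))) (m)) (u))
2. (p (q (s (p (q (t) (m)) (w (u) (p (r) (w (u) (u))))) (s (w (p (r) (u)) (u)) (s (u) (t)))) (m)) (u))  →  (p (q (s (p (q (t) (m)) (p (r) (w (u) (u)))) (s (w (p (r) (u)) (u)) (s (u) (t)))) (m)) (u))
3. (p (q (s (p (q (t) (m)) (p (r) (w (u) (u)))) (s (w (p (r) (u)) (u)) (s (u) (t)))) (m)) (u))  →  (p (q (s (p (q (t) (m)) (p (r) (u))) (s (w (p (r) (u)) (u)) (s (u) (t)))) (m)) (u))
4. (p (q (s (p (q (t) (m)) (p (r) (u))) (s (w (p (r) (u)) (u)) (s (u) (t)))) (m)) (u))  →  (p (q (s (p (q (t) (m)) (p (r) (u))) (s (p (r) (u)) (s (u) (t)))) (m)) (u))


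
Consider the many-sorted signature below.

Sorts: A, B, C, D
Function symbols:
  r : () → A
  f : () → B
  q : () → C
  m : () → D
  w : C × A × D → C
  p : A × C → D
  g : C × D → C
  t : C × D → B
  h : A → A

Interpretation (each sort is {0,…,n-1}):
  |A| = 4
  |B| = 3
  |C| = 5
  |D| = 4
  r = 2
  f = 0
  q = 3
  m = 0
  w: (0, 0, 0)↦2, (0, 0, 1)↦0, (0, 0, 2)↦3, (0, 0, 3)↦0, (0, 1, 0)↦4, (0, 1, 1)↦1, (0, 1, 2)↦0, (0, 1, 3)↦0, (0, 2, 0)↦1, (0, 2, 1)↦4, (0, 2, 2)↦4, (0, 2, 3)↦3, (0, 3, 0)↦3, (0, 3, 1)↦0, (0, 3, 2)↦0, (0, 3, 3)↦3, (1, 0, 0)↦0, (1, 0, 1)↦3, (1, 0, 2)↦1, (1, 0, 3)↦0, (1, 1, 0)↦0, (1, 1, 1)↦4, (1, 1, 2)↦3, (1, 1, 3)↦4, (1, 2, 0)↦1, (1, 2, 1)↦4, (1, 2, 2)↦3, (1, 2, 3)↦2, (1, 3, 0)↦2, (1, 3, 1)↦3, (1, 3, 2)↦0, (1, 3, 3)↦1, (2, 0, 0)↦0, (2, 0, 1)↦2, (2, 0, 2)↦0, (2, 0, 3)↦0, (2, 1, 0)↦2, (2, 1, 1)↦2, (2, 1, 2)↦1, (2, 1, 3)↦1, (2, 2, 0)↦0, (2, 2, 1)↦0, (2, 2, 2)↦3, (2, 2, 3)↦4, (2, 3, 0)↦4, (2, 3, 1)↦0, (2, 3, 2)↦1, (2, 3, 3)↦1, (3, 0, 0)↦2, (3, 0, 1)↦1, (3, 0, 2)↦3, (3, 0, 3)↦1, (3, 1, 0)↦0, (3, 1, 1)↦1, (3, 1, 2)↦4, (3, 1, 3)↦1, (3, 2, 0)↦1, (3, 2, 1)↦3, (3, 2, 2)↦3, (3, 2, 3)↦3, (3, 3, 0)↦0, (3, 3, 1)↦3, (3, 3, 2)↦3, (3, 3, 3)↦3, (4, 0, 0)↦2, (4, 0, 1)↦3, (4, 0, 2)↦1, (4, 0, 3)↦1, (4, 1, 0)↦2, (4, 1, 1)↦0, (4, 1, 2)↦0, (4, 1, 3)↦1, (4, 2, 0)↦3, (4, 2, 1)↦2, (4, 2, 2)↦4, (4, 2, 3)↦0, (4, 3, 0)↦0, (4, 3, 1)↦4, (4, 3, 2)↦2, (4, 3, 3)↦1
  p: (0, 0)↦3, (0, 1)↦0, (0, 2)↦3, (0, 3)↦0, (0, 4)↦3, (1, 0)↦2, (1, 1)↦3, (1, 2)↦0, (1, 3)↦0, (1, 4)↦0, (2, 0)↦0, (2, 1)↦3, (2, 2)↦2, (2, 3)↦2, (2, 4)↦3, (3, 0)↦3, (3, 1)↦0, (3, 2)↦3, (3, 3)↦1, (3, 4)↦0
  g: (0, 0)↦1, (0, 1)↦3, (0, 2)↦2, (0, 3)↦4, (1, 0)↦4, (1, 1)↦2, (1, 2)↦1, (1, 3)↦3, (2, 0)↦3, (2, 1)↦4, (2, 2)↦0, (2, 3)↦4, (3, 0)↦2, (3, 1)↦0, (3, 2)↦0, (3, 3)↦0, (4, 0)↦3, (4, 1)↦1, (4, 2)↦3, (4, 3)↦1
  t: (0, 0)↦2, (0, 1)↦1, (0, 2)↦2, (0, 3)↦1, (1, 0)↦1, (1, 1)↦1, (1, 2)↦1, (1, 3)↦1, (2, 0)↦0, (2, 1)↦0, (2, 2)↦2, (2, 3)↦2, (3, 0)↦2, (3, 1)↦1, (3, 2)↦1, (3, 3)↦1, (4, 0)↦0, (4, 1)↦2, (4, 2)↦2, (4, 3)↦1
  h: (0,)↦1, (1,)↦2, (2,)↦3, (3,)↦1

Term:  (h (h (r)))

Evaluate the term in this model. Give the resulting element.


value = 1

  r = 2
  (h (r)) = h(2,) = 3
  (h (h (r))) = h(3,) = 1


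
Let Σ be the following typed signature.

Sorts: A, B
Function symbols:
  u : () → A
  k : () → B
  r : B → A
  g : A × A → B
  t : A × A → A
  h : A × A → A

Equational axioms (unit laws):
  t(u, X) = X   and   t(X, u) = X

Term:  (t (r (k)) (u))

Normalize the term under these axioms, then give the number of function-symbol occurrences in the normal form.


1. (t (r (k)) (u))  →  (r (k))
normal form: (r (k))

size = 2


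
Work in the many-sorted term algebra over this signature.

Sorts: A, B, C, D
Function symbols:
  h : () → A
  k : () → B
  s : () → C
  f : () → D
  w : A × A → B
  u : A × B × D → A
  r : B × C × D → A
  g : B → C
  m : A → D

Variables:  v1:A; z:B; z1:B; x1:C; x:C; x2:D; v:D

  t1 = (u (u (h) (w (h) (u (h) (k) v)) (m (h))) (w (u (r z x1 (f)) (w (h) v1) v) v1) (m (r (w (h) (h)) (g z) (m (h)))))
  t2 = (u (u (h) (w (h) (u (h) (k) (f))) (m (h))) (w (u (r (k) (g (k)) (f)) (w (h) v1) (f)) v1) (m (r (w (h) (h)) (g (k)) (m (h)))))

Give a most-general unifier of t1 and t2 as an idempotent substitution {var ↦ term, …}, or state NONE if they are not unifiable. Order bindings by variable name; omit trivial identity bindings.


{v ↦ (f), x1 ↦ (g (k)), z ↦ (k)}


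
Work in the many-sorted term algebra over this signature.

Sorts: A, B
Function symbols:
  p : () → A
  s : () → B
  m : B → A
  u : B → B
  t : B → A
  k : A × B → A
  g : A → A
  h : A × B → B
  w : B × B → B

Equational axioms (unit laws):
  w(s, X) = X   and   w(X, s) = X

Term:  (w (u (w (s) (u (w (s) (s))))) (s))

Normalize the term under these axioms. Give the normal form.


1. (w (u (w (s) (u (w (s) (s))))) (s))  →  (u (w (s) (u (w (s) (s)))))
2. (u (w (s) (u (w (s) (s)))))  →  (u (u (w (s) (s))))
3. (u (u (w (s) (s))))  →  (u (u (s)))

normal form = (u (u (s)))


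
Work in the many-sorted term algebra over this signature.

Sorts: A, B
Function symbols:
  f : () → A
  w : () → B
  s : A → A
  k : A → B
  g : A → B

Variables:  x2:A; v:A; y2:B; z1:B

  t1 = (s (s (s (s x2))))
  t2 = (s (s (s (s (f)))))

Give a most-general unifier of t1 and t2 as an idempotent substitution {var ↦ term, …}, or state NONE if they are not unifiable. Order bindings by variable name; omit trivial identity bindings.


{x2 ↦ (f)}


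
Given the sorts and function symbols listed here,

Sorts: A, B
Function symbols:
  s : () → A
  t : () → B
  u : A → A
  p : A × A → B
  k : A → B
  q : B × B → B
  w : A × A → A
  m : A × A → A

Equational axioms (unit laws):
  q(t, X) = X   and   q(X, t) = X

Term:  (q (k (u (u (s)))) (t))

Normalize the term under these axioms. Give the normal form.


normal form = (k (u (u (s))))

1. (q (k (u (u (s)))) (t))  →  (k (u (u (s))))


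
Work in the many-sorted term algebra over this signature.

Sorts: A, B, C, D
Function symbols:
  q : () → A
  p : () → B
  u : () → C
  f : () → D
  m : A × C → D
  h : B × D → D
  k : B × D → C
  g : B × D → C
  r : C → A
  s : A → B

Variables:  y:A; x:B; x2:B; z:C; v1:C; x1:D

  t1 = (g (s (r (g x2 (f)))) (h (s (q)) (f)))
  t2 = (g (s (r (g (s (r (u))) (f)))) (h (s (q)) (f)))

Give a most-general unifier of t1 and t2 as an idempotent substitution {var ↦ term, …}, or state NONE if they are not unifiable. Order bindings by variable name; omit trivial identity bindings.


{x2 ↦ (s (r (u)))}


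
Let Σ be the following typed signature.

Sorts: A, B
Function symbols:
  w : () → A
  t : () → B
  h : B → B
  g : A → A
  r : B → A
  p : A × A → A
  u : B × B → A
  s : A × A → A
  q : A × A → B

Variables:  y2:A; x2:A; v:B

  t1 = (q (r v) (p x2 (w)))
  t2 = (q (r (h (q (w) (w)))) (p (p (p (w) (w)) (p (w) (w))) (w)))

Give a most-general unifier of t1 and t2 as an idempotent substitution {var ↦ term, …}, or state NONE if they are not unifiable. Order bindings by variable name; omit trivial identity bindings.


{v ↦ (h (q (w) (w))), x2 ↦ (p (p (w) (w)) (p (w) (w)))}


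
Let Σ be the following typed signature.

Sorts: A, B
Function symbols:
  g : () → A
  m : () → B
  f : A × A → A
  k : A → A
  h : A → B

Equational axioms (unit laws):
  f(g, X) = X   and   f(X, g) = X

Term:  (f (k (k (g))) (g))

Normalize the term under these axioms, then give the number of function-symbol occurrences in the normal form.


1. (f (k (k (g))) (g))  →  (k (k (g)))
normal form: (k (k (g)))

size = 3


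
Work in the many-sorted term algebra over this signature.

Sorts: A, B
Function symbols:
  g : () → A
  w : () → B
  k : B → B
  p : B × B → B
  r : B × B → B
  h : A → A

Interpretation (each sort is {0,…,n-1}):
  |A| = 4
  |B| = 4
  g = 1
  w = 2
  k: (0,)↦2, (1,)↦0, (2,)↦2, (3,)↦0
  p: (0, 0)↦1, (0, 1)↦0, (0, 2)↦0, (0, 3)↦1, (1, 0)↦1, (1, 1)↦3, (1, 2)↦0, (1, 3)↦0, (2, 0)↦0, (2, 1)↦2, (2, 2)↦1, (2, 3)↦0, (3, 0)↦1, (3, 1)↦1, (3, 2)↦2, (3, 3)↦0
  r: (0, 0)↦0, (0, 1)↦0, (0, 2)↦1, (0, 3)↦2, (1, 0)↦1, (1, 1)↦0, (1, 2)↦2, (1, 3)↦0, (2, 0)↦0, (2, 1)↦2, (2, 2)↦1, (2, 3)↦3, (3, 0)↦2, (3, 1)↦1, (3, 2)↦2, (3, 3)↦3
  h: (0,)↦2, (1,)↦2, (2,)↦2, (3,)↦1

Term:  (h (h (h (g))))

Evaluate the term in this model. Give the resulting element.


value = 2

  g = 1
  (h (g)) = h(1,) = 2
  (h (h (g))) = h(2,) = 2
  (h (h (h (g)))) = h(2,) = 2


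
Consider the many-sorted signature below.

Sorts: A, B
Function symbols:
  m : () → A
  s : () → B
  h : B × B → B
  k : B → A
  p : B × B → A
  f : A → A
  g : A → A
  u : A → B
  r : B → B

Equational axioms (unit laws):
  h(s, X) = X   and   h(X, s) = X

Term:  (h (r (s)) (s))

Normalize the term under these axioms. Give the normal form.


1. (h (r (s)) (s))  →  (r (s))

normal form = (r (s))


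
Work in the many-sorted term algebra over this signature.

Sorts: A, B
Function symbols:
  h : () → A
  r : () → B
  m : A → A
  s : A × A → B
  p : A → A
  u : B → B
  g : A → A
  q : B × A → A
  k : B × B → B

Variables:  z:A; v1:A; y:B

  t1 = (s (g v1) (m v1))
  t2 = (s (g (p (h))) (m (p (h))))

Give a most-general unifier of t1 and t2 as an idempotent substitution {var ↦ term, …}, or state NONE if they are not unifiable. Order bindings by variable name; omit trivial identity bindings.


{v1 ↦ (p (h))}


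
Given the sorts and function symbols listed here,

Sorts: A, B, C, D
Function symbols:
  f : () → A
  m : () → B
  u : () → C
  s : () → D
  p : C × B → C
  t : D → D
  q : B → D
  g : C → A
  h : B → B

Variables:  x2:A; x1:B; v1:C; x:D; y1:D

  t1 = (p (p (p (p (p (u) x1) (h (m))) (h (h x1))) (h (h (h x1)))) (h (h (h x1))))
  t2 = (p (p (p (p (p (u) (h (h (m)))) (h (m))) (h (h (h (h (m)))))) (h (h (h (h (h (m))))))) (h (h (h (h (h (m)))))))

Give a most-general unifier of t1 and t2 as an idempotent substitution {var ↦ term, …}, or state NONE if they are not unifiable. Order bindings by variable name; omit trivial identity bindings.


{x1 ↦ (h (h (m)))}


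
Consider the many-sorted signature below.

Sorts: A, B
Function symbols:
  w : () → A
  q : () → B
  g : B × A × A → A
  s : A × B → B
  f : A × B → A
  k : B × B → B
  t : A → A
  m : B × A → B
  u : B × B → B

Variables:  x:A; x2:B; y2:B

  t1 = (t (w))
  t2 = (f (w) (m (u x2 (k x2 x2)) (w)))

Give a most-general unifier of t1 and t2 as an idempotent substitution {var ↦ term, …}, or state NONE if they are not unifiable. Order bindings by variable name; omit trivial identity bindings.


head clash or occurs-check failure — not unifiable

NONE (not unifiable)


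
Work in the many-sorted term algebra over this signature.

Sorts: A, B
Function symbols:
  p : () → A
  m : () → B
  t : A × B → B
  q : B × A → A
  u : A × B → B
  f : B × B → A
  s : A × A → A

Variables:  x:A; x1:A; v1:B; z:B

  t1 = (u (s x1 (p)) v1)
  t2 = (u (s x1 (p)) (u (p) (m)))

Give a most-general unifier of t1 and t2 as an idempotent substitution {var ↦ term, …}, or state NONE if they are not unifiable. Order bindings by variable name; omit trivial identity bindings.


{v1 ↦ (u (p) (m))}


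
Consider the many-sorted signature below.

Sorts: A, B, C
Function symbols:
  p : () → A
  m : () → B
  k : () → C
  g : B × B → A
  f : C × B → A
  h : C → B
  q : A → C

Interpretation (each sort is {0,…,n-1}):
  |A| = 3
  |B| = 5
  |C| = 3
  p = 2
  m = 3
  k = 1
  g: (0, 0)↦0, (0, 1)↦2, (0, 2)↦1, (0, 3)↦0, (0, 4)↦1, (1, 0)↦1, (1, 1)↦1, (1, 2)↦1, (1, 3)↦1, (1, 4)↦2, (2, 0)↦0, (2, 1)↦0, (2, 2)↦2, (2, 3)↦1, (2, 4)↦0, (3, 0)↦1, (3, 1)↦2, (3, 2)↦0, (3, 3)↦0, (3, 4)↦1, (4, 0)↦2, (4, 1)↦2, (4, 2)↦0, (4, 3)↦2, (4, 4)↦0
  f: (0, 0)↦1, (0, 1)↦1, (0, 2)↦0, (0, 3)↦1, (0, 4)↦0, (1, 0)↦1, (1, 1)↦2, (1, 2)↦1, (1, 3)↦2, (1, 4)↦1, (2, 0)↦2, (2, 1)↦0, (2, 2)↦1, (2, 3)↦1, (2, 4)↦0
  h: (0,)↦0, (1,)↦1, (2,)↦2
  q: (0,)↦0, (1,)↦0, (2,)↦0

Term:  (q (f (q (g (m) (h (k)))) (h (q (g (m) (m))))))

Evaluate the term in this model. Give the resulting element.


  m = 3
  k = 1
  (h (k)) = h(1,) = 1
  (g (m) (h (k))) = g(3, 1) = 2
  (q (g (m) (h (k)))) = q(2,) = 0
  m = 3
  m = 3
  (g (m) (m)) = g(3, 3) = 0
  (q (g (m) (m))) = q(0,) = 0
  (h (q (g (m) (m)))) = h(0,) = 0
  (f (q (g (m) (h (k)))) (h (q (g (m) (m))))) = f(0, 0) = 1
  (q (f (q (g (m) (h (k)))) (h (q (g (m) (m)))))) = q(1,) = 0

value = 0


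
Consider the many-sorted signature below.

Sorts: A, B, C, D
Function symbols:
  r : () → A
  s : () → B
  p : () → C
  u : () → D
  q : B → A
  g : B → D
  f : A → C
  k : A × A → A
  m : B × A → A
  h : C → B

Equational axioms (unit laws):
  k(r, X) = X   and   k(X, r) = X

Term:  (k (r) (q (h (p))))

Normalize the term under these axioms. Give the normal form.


normal form = (q (h (p)))

1. (k (r) (q (h (p))))  →  (q (h (p)))


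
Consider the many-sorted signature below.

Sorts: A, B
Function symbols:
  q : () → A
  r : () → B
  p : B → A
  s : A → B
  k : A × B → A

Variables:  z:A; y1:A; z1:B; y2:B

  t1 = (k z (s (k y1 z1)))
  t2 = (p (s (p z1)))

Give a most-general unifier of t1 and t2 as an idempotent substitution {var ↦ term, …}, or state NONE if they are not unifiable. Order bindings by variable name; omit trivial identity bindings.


head clash or occurs-check failure — not unifiable

NONE (not unifiable)


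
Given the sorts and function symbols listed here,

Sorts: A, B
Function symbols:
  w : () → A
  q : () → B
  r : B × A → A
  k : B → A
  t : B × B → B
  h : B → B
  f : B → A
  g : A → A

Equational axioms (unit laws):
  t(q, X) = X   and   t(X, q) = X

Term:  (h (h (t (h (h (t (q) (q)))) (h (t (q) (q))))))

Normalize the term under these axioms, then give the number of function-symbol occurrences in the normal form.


1. (h (h (t (h (h (t (q) (q)))) (h (t (q) (q))))))  →  (h (h (t (h (h (q))) (h (t (q) (q))))))
2. (h (h (t (h (h (q))) (h (t (q) (q))))))  →  (h (h (t (h (h (q))) (h (q)))))
normal form: (h (h (t (h (h (q))) (h (q)))))

size = 8


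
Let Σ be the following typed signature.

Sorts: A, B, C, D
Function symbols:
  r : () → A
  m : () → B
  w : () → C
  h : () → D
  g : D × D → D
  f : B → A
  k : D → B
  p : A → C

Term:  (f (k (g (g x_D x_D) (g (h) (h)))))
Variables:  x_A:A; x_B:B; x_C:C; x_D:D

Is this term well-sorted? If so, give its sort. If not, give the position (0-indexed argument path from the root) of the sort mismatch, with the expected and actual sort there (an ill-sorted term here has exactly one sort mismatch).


        x_D : D
        x_D : D
      (g x_D x_D) : D
        (h) : D
        (h) : D
      (g (h) (h)) : D
    (g (g x_D x_D) (g (h) (h))) : D
  (k (g (g x_D x_D) (g (h) (h)))) : B
(f (k (g (g x_D x_D) (g (h) (h))))) : A

well-sorted; sort = A


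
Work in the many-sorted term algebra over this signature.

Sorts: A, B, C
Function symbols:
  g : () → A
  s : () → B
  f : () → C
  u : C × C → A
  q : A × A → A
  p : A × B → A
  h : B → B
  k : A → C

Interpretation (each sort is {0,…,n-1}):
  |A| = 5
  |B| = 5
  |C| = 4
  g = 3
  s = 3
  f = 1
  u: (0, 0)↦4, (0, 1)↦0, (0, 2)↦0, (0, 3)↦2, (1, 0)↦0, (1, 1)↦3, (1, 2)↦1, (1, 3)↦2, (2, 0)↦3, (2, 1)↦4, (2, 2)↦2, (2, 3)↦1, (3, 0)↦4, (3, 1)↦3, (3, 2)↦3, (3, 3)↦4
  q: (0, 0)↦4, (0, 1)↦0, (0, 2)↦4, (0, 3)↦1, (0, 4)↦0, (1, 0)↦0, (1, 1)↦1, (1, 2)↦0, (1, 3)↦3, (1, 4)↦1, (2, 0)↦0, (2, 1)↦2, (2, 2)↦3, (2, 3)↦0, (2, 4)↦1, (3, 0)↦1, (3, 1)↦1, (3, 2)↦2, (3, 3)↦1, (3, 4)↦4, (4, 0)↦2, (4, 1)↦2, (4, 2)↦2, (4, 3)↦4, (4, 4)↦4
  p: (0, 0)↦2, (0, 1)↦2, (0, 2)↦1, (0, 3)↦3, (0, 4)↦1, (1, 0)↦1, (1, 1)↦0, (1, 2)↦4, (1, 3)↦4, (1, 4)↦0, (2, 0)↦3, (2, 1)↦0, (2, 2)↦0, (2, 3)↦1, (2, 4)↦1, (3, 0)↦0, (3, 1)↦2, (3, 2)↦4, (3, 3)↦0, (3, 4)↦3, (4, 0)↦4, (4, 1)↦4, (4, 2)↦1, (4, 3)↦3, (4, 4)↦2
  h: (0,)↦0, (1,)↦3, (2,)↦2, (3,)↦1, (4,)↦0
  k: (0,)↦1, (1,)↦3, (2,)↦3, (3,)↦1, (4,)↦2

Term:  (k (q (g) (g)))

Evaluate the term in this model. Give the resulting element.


value = 3

  g = 3
  g = 3
  (q (g) (g)) = q(3, 3) = 1
  (k (q (g) (g))) = k(1,) = 3


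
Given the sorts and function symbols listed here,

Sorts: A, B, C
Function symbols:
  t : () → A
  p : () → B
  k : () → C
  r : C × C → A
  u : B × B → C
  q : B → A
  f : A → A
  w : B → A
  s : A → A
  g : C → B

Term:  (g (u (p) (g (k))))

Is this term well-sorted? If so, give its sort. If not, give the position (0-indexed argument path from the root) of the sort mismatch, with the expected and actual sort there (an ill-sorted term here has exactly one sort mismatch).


    (p) : B
      (k) : C
    (g (k)) : B
  (u (p) (g (k))) : C
(g (u (p) (g (k)))) : B

well-sorted; sort = B


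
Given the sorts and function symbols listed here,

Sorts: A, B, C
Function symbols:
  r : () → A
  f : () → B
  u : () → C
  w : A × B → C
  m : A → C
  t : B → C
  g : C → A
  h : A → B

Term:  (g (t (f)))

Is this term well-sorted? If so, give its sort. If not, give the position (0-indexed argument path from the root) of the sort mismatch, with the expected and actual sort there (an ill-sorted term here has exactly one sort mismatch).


well-sorted; sort = A

    (f) : B
  (t (f)) : C
(g (t (f))) : A


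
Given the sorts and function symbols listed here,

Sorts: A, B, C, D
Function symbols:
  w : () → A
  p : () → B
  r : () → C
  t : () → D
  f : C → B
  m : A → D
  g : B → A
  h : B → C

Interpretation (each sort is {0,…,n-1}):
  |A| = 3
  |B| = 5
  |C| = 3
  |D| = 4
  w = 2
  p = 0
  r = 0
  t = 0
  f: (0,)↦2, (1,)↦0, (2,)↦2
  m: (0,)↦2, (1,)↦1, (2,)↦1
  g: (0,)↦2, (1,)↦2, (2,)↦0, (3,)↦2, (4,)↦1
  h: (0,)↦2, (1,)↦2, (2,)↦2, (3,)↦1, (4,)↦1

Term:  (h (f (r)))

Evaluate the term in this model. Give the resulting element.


  r = 0
  (f (r)) = f(0,) = 2
  (h (f (r))) = h(2,) = 2

value = 2


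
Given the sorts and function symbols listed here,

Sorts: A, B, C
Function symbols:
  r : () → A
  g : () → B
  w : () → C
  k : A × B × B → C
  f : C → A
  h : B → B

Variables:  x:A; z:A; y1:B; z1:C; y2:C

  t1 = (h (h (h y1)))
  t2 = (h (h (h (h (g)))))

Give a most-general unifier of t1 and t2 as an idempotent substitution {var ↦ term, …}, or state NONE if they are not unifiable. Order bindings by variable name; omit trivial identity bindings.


{y1 ↦ (h (g))}


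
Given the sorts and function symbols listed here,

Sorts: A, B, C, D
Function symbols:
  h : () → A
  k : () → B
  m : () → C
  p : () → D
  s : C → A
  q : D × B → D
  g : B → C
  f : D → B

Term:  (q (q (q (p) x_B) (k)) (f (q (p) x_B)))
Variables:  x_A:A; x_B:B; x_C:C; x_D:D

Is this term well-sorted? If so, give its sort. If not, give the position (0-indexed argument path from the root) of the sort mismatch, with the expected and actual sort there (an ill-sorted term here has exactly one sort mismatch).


well-sorted; sort = D

      (p) : D
      x_B : B
    (q (p) x_B) : D
    (k) : B
  (q (q (p) x_B) (k)) : D
      (p) : D
      x_B : B
    (q (p) x_B) : D
  (f (q (p) x_B)) : B
(q (q (q (p) x_B) (k)) (f (q (p) x_B))) : D


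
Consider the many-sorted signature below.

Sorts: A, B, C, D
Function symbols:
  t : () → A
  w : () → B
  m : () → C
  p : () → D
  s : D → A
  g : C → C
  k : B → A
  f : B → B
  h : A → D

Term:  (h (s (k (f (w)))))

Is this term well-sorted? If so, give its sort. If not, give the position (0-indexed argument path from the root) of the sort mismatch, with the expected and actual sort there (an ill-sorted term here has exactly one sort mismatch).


        (w) : B
      (f (w)) : B
    (k (f (w))) : A
  (s (k (f (w)))) : ✗ arg 0 at [0, 0] has sort A, expected D

ill-sorted at position [0, 0]: expected D, got A


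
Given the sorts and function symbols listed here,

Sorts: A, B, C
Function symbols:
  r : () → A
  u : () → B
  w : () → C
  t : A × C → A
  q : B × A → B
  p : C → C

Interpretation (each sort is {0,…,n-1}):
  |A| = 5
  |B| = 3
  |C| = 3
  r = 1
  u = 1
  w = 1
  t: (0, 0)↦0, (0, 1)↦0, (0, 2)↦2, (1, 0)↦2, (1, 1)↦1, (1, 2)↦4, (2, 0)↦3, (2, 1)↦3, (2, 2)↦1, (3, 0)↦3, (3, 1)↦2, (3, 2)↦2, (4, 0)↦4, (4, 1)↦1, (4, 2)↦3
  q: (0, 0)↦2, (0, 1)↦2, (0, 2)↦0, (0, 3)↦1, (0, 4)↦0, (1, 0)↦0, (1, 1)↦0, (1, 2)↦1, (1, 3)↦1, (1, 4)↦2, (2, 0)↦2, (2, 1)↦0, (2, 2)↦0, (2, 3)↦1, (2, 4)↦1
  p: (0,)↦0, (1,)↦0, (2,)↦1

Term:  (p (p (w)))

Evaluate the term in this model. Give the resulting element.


value = 0

  w = 1
  (p (w)) = p(1,) = 0
  (p (p (w))) = p(0,) = 0


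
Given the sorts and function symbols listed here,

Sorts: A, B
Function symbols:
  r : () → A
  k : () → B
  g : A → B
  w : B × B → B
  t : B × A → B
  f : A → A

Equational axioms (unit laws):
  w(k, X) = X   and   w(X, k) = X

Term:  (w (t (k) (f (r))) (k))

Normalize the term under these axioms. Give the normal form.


1. (w (t (k) (f (r))) (k))  →  (t (k) (f (r)))

normal form = (t (k) (f (r)))


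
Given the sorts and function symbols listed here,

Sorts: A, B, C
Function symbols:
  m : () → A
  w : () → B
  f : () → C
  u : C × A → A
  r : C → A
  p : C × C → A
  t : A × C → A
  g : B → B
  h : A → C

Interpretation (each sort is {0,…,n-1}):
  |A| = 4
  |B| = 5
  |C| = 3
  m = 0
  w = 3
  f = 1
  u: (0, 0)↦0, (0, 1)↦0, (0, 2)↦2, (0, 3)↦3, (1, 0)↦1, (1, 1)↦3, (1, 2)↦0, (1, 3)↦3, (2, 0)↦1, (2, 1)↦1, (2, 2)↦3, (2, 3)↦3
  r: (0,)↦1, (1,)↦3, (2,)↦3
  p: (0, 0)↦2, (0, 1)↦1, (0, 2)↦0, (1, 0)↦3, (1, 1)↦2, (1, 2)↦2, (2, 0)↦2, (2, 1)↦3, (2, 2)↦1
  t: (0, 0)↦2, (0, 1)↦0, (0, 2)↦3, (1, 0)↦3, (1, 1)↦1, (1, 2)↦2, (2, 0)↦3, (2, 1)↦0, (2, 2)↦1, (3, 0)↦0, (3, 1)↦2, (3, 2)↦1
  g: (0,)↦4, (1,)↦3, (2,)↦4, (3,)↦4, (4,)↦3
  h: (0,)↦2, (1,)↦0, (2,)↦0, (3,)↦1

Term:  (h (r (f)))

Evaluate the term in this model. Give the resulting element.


value = 1

  f = 1
  (r (f)) = r(1,) = 3
  (h (r (f))) = h(3,) = 1


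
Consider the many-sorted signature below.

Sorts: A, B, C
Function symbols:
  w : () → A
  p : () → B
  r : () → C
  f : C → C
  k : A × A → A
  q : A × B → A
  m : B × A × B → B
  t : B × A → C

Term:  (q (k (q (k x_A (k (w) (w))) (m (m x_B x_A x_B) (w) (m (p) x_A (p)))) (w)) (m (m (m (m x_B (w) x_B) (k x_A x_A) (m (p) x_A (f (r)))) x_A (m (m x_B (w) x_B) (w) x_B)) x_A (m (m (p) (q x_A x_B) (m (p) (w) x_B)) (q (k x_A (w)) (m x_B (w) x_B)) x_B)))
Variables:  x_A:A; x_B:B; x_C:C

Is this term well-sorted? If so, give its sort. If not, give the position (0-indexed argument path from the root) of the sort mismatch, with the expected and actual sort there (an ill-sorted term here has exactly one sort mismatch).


        x_A : A
          (w) : A
          (w) : A
        (k (w) (w)) : A
      (k x_A (k (w) (w))) : A
          x_B : B
          x_A : A
          x_B : B
        (m x_B x_A x_B) : B
        (w) : A
          (p) : B
          x_A : A
          (p) : B
        (m (p) x_A (p)) : B
      (m (m x_B x_A x_B) (w) (m (p) x_A (p))) : B
    (q (k x_A (k (w) (w))) (m (m x_B x_A x_B) (w) (m (p) x_A (p)))) : A
    (w) : A
  (k (q (k x_A (k (w) (w))) (m (m x_B x_A x_B) (w) (m (p) x_A (p)))) (w)) : A
          x_B : B
          (w) : A
          x_B : B
        (m x_B (w) x_B) : B
          x_A : A
          x_A : A
        (k x_A x_A) : A
          (p) : B
          x_A : A
            (r) : C
          (f (r)) : C
        (m (p) x_A (f (r))) : ✗ arg 2 at [1, 0, 0, 2, 2] has sort C, expected B
      x_A : A
          x_B : B
          (w) : A
          x_B : B
        (m x_B (w) x_B) : B
        (w) : A
        x_B : B
      (m (m x_B (w) x_B) (w) x_B) : B
    x_A : A
        (p) : B
          x_A : A
          x_B : B
        (q x_A x_B) : A
          (p) : B
          (w) : A
          x_B : B
        (m (p) (w) x_B) : B
      (m (p) (q x_A x_B) (m (p) (w) x_B)) : B
          x_A : A
          (w) : A
        (k x_A (w)) : A
          x_B : B
          (w) : A
          x_B : B
        (m x_B (w) x_B) : B
      (q (k x_A (w)) (m x_B (w) x_B)) : A
      x_B : B
    (m (m (p) (q x_A x_B) (m (p) (w) x_B)) (q (k x_A (w)) (m x_B (w) x_B)) x_B) : B

ill-sorted at position [1, 0, 0, 2, 2]: expected B, got C


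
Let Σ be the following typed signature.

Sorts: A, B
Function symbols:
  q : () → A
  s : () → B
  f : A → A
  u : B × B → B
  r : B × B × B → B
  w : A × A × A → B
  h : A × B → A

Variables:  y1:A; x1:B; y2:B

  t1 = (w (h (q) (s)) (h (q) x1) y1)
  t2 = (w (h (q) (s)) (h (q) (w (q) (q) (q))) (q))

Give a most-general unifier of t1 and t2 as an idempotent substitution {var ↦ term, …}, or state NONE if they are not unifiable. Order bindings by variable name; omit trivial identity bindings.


{x1 ↦ (w (q) (q) (q)), y1 ↦ (q)}


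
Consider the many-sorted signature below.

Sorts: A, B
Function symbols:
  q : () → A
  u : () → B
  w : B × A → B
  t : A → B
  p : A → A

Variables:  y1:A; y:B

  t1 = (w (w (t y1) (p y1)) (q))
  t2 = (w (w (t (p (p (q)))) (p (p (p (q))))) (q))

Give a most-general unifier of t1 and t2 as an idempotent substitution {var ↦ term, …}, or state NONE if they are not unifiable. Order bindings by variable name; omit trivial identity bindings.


{y1 ↦ (p (p (q)))}


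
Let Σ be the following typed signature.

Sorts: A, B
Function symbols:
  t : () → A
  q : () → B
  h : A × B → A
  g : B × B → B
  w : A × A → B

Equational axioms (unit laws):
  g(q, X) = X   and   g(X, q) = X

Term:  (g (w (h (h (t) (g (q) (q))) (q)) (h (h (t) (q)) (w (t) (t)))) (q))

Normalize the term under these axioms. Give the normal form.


1. (g (w (h (h (t) (g (q) (q))) (q)) (h (h (t) (q)) (w (t) (t)))) (q))  →  (w (h (h (t) (g (q) (q))) (q)) (h (h (t) (q)) (w (t) (t))))
2. (w (h (h (t) (g (q) (q))) (q)) (h (h (t) (q)) (w (t) (t))))  →  (w (h (h (t) (q)) (q)) (h (h (t) (q)) (w (t) (t))))

normal form = (w (h (h (t) (q)) (q)) (h (h (t) (q)) (w (t) (t))))


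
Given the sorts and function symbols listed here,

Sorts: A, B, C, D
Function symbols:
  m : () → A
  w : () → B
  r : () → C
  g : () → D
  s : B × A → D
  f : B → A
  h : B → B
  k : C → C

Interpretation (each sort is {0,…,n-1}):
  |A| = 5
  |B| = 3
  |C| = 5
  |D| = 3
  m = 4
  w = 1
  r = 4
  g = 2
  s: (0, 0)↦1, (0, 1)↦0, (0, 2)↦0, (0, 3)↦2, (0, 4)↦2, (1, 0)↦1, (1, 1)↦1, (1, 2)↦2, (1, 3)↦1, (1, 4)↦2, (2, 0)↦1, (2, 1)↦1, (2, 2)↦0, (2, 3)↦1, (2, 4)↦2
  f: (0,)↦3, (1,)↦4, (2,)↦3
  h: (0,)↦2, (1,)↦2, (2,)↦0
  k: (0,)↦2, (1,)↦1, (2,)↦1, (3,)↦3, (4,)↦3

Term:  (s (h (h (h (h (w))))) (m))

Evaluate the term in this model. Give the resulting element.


value = 2

  w = 1
  (h (w)) = h(1,) = 2
  (h (h (w))) = h(2,) = 0
  (h (h (h (w)))) = h(0,) = 2
  (h (h (h (h (w))))) = h(2,) = 0
  m = 4
  (s (h (h (h (h (w))))) (m)) = s(0, 4) = 2


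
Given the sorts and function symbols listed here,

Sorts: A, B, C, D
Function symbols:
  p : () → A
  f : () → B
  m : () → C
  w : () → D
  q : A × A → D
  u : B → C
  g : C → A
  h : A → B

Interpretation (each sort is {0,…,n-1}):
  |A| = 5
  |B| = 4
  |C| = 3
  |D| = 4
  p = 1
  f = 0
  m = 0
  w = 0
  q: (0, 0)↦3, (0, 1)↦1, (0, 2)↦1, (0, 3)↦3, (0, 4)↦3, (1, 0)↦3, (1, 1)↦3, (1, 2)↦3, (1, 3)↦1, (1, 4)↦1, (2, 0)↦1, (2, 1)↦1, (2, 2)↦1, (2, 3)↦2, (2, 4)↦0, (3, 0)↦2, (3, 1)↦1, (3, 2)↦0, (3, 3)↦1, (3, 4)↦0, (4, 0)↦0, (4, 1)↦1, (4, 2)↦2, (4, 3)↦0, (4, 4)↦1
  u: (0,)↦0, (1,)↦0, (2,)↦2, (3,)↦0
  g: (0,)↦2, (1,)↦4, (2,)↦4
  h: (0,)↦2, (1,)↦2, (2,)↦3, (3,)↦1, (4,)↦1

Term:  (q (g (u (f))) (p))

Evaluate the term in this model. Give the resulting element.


value = 1

  f = 0
  (u (f)) = u(0,) = 0
  (g (u (f))) = g(0,) = 2
  p = 1
  (q (g (u (f))) (p)) = q(2, 1) = 1


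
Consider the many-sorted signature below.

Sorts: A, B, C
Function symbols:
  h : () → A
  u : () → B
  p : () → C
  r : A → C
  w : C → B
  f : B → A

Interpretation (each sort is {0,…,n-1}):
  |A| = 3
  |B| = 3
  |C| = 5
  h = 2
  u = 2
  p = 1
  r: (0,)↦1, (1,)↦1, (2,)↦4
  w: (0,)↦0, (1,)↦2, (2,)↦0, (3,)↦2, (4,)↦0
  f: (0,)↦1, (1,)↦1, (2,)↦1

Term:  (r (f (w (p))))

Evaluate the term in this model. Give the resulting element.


value = 1

  p = 1
  (w (p)) = w(1,) = 2
  (f (w (p))) = f(2,) = 1
  (r (f (w (p)))) = r(1,) = 1


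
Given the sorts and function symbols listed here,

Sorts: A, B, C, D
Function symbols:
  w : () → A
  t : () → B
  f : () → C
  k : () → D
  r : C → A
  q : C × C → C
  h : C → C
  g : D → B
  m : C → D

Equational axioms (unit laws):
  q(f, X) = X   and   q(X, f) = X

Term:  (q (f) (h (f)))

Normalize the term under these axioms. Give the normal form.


1. (q (f) (h (f)))  →  (h (f))

normal form = (h (f))


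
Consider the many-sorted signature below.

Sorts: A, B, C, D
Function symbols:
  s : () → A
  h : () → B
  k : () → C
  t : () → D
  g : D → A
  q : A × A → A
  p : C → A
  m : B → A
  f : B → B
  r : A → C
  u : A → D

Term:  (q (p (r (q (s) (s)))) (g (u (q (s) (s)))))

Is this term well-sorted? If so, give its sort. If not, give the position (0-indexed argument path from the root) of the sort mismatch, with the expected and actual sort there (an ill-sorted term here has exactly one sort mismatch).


well-sorted; sort = A

        (s) : A
        (s) : A
      (q (s) (s)) : A
    (r (q (s) (s))) : C
  (p (r (q (s) (s)))) : A
        (s) : A
        (s) : A
      (q (s) (s)) : A
    (u (q (s) (s))) : D
  (g (u (q (s) (s)))) : A
(q (p (r (q (s) (s)))) (g (u (q (s) (s))))) : A


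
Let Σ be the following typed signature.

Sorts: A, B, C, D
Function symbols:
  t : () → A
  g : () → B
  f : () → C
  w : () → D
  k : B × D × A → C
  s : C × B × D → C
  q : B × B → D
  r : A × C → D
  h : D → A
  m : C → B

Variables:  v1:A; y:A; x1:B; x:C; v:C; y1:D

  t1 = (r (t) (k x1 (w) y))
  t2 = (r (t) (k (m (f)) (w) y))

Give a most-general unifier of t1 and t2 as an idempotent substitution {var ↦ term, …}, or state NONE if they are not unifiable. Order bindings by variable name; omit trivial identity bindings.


{x1 ↦ (m (f))}


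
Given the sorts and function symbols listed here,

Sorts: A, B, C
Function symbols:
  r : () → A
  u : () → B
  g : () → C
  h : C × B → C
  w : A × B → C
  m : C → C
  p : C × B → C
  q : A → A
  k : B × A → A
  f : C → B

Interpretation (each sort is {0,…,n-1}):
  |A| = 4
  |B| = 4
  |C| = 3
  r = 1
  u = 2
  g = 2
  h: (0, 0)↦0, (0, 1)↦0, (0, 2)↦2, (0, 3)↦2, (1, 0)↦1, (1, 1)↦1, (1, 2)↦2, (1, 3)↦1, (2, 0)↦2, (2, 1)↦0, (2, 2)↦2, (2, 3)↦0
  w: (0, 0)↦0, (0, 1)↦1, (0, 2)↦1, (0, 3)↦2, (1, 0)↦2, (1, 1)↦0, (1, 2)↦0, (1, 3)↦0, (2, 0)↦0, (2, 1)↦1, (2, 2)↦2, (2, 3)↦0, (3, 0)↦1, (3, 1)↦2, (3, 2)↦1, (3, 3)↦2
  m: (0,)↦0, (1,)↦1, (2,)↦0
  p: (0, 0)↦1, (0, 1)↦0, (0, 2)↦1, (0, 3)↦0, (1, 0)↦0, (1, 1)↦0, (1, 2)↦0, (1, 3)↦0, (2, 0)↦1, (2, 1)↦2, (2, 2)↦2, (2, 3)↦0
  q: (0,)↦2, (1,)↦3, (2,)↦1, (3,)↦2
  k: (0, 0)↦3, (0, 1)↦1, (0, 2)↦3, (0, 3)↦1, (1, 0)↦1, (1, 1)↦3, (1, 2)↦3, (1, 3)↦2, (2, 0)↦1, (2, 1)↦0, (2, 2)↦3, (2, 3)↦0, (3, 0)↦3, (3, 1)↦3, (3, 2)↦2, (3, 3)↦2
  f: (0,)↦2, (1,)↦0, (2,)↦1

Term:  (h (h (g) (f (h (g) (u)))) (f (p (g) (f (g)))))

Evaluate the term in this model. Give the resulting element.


value = 0

  g = 2
  g = 2
  u = 2
  (h (g) (u)) = h(2, 2) = 2
  (f (h (g) (u))) = f(2,) = 1
  (h (g) (f (h (g) (u)))) = h(2, 1) = 0
  g = 2
  g = 2
  (f (g)) = f(2,) = 1
  (p (g) (f (g))) = p(2, 1) = 2
  (f (p (g) (f (g)))) = f(2,) = 1
  (h (h (g) (f (h (g) (u)))) (f (p (g) (f (g))))) = h(0, 1) = 0


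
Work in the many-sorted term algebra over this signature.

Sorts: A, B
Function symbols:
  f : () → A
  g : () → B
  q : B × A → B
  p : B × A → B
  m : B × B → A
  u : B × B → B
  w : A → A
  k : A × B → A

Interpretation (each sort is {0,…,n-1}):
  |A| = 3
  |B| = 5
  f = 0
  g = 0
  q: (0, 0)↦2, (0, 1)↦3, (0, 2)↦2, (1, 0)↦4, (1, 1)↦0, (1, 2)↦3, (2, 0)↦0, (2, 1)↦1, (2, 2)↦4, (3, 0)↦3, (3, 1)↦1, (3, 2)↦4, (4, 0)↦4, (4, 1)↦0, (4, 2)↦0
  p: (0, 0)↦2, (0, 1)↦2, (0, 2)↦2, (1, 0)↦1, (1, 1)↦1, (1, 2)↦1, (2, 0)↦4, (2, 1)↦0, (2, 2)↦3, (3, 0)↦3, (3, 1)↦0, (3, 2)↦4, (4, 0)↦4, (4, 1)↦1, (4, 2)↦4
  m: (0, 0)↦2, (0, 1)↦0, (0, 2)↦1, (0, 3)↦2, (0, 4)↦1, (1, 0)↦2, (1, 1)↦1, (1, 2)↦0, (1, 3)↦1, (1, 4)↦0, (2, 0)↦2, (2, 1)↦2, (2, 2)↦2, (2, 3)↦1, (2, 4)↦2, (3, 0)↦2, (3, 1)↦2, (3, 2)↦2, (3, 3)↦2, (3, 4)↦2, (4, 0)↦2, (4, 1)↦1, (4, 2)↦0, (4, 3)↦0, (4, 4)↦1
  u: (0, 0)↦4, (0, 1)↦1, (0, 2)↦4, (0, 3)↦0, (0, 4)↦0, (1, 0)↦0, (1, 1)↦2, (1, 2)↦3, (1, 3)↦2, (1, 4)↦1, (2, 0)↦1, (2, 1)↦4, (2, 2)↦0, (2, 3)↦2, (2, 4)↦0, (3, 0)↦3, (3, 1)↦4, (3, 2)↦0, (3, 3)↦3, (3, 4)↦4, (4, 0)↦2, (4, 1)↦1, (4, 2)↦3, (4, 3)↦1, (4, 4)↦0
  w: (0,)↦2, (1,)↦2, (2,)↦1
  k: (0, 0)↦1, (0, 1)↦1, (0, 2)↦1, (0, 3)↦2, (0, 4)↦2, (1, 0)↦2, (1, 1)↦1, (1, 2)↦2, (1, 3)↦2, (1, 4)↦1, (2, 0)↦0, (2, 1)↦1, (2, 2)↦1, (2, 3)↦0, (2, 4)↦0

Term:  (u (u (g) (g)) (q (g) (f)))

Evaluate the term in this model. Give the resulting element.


  g = 0
  g = 0
  (u (g) (g)) = u(0, 0) = 4
  g = 0
  f = 0
  (q (g) (f)) = q(0, 0) = 2
  (u (u (g) (g)) (q (g) (f))) = u(4, 2) = 3

value = 3


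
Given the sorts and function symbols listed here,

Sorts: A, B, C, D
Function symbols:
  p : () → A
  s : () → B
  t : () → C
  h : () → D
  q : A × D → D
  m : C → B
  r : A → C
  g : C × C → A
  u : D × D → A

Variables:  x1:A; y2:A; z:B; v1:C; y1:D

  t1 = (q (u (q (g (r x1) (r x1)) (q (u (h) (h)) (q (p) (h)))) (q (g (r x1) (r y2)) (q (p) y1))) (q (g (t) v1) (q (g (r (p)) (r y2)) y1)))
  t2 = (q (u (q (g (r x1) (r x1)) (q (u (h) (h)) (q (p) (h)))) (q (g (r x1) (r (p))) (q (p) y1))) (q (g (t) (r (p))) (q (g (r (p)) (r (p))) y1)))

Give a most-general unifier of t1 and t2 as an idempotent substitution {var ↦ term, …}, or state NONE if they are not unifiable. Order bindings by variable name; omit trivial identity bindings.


{v1 ↦ (r (p)), y2 ↦ (p)}


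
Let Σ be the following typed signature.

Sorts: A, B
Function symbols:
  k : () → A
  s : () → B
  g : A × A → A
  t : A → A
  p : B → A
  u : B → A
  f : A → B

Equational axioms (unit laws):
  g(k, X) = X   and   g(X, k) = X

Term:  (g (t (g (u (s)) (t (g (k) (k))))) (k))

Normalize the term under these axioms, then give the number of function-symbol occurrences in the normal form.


size = 6

1. (g (t (g (u (s)) (t (g (k) (k))))) (k))  →  (t (g (u (s)) (t (g (k) (k)))))
2. (t (g (u (s)) (t (g (k) (k)))))  →  (t (g (u (s)) (t (k))))
normal form: (t (g (u (s)) (t (k))))


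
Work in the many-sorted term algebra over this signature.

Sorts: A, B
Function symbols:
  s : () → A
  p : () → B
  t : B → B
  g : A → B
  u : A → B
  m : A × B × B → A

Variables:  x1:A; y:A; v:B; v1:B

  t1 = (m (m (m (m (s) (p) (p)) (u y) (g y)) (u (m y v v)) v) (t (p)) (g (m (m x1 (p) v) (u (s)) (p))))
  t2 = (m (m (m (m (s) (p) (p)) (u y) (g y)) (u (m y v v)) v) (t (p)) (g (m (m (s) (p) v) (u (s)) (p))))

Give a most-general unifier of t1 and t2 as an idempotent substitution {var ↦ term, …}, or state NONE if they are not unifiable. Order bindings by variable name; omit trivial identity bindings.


{x1 ↦ (s)}


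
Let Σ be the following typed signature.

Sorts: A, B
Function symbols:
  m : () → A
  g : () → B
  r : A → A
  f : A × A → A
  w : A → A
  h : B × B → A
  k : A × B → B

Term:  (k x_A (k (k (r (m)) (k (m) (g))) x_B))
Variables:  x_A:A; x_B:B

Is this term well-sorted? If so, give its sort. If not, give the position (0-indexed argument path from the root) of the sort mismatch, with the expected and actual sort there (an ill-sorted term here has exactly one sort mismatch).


  x_A : A
        (m) : A
      (r (m)) : A
        (m) : A
        (g) : B
      (k (m) (g)) : B
    (k (r (m)) (k (m) (g))) : B
    x_B : B
  (k (k (r (m)) (k (m) (g))) x_B) : ✗ arg 0 at [1, 0] has sort B, expected A

ill-sorted at position [1, 0]: expected A, got B


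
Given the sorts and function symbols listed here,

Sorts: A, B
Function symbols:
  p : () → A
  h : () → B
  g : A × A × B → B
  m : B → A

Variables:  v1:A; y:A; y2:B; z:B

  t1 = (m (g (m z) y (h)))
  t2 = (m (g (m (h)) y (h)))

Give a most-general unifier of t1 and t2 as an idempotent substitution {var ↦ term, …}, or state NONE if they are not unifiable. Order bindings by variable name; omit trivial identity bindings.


{z ↦ (h)}


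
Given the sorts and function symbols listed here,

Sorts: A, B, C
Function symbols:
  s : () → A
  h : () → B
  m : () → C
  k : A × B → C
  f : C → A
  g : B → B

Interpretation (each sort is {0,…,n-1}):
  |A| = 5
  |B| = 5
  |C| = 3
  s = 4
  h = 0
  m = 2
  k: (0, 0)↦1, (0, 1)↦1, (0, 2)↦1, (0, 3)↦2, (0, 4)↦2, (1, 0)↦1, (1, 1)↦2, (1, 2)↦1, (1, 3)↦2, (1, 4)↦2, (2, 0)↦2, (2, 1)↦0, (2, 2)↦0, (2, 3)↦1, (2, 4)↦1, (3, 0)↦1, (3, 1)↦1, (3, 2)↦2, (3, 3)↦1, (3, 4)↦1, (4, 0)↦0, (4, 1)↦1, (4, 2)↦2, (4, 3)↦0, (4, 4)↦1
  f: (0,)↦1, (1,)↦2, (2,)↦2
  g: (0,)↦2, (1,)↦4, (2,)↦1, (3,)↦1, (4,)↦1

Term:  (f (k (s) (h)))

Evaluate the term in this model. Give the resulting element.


  s = 4
  h = 0
  (k (s) (h)) = k(4, 0) = 0
  (f (k (s) (h))) = f(0,) = 1

value = 1
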